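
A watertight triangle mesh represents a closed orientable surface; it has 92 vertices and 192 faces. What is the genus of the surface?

3

Every face is a triangle, so 2E = 3·192 = 576, giving E = 288.
χ = V − E + F = 92 − 288 + 192 = -4.
For a closed orientable surface χ = 2 − 2g, so g = (2 − (-4))/2 = 3.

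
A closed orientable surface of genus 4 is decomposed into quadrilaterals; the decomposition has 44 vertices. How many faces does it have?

χ = 2 − 2·4 = -6, and every face is a square so 4F = 2E.
V − E + F = -6 with E = 4F/2 gives 44 − (4/2 − 1)·F = -6, so F = 50 and E = 100.

50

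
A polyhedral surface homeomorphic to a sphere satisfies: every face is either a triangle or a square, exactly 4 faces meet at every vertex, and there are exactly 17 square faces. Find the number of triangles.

8

Let x be the number of triangles; then F = 17 + x.
Edge–face incidences: 2E = 4·17 + 3·x = 68 + 3x.
Every vertex has degree 4, so 4V = 2E.
Euler: V − E + F = 2 ⇒ (2E)/4 − E + (17 + x) = 2.
Multiply by 8: 2·(2E) − 4·(2E) + 8·(17 + x) = 16, i.e. 136 + 8x − 2·(68 + 3x) = 16.
Collecting terms: 2x = 16, so x = 8.
Then 2E = 68 + 3·8 = 92, so E = 46, V = 2E/4 = 23, F = 17 + 8 = 25.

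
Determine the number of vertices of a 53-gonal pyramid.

54

A pyramid on an n-gon base has one n-gon and n triangles: V = 53 + 1 = 54, E = 2·53 = 106, F = 53 + 1 = 54.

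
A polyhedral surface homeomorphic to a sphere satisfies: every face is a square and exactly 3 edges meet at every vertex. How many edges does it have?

12

Each face has 4 edges and each edge borders two faces, so 2E = 4F.
Each vertex has degree 3, so 3V = 2E and hence V = 4F/3.
Euler: V − E + F = 2 ⇒ (4F/3) − (4F/2) + F = 2.
Multiply by 6: (8 − 12 + 6)F = 12, i.e. 2F = 12.
So F = 6, E = 4·6/2 = 12, V = 4·6/3 = 8.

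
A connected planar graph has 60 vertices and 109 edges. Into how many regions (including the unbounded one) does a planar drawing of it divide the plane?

Euler's formula for a connected plane graph: V − E + F = 2, so F = 2 − 60 + 109 = 51.

51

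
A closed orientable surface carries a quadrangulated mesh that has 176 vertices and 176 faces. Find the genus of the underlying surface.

1

Every face is a square, so 2E = 4·176 = 704, giving E = 352.
χ = V − E + F = 176 − 352 + 176 = 0.
For a closed orientable surface χ = 2 − 2g, so g = (2 − (0))/2 = 1.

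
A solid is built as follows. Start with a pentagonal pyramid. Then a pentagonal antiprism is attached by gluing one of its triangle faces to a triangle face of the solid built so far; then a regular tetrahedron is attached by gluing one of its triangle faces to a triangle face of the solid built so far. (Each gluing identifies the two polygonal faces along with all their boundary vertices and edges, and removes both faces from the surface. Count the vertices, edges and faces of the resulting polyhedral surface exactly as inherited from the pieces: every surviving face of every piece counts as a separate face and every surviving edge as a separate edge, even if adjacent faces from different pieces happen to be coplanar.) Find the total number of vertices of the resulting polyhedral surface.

A pentagonal pyramid: V=6, E=10, F=6.
Attach a pentagonal antiprism (V=10, E=20, F=12) along a 3-gon: merge 3 vertices and 3 edges, delete both glued faces → V=13, E=27, F=16.
Attach a regular tetrahedron (V=4, E=6, F=4) along a 3-gon: merge 3 vertices and 3 edges, delete both glued faces → V=14, E=30, F=18.
Check: V − E + F = 14 − 30 + 18 = 2.

14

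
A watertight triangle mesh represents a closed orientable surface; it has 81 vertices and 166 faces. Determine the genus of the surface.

Every face is a triangle, so 2E = 3·166 = 498, giving E = 249.
χ = V − E + F = 81 − 249 + 166 = -2.
For a closed orientable surface χ = 2 − 2g, so g = (2 − (-2))/2 = 2.

2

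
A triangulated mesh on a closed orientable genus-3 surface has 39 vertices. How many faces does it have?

86

χ = 2 − 2·3 = -4, and every face is a triangle so 3F = 2E.
V − E + F = -4 with E = 3F/2 gives 39 − (3/2 − 1)·F = -4, so F = 86 and E = 129.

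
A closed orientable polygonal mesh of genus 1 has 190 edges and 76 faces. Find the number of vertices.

For a closed orientable surface of genus 1, χ = 2 − 2·1 = 0.
V = 0 + E − F = 0 + 190 − 76 = 114.

114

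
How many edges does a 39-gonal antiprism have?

An antiprism on an n-gon has two n-gon caps and 2n triangles: V = 2·39 = 78, E = 4·39 = 156, F = 2·39 + 2 = 80.

156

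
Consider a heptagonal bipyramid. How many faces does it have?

14

A bipyramid over an n-gon has 2n triangular faces and n + 2 vertices: V = 7 + 2 = 9, E = 3·7 = 21, F = 2·7 = 14.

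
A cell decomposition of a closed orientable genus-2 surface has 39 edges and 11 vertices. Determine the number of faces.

For a closed orientable surface of genus 2, χ = 2 − 2·2 = -2.
F = -2 − V + E = -2 − 11 + 39 = 26.

26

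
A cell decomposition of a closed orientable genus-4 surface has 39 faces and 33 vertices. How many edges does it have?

78

For a closed orientable surface of genus 4, χ = 2 − 2·4 = -6.
E = V + F − (-6) = 33 + 39 − (-6) = 78.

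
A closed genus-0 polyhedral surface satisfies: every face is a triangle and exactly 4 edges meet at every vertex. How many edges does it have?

12

Each face has 3 edges and each edge borders two faces, so 2E = 3F.
Each vertex has degree 4, so 4V = 2E and hence V = 3F/4.
Euler: V − E + F = 2 ⇒ (3F/4) − (3F/2) + F = 2.
Multiply by 8: (6 − 12 + 8)F = 16, i.e. 2F = 16.
So F = 8, E = 3·8/2 = 12, V = 3·8/4 = 6.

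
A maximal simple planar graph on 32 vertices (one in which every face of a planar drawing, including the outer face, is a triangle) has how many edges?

In a plane triangulation 3F = 2E and V − E + F = 2, so E = 3V − 6 = 3·32 − 6 = 90.

90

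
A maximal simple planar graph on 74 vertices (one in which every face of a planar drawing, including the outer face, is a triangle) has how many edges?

In a plane triangulation 3F = 2E and V − E + F = 2, so E = 3V − 6 = 3·74 − 6 = 216.

216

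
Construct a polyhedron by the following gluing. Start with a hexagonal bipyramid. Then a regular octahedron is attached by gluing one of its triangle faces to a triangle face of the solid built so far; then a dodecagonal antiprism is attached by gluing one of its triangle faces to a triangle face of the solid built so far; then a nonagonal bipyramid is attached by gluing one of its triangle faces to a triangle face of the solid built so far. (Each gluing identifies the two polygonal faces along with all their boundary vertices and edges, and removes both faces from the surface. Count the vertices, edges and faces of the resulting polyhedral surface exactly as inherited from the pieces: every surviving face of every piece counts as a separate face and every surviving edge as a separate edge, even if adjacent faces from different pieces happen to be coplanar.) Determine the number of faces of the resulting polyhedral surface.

A hexagonal bipyramid: V=8, E=18, F=12.
Attach a regular octahedron (V=6, E=12, F=8) along a 3-gon: merge 3 vertices and 3 edges, delete both glued faces → V=11, E=27, F=18.
Attach a dodecagonal antiprism (V=24, E=48, F=26) along a 3-gon: merge 3 vertices and 3 edges, delete both glued faces → V=32, E=72, F=42.
Attach a nonagonal bipyramid (V=11, E=27, F=18) along a 3-gon: merge 3 vertices and 3 edges, delete both glued faces → V=40, E=96, F=58.
Check: V − E + F = 40 − 96 + 58 = 2.

58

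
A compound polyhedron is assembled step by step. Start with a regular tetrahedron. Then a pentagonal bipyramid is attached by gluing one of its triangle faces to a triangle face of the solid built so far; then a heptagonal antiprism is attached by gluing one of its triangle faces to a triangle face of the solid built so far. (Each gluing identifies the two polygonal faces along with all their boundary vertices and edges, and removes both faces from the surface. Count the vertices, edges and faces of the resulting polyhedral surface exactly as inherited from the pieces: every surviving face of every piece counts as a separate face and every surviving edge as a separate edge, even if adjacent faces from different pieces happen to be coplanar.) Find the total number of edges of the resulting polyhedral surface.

43

A regular tetrahedron: V=4, E=6, F=4.
Attach a pentagonal bipyramid (V=7, E=15, F=10) along a 3-gon: merge 3 vertices and 3 edges, delete both glued faces → V=8, E=18, F=12.
Attach a heptagonal antiprism (V=14, E=28, F=16) along a 3-gon: merge 3 vertices and 3 edges, delete both glued faces → V=19, E=43, F=26.
Check: V − E + F = 19 − 43 + 26 = 2.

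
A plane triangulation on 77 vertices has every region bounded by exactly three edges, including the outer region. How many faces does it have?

In a plane triangulation 3F = 2E and V − E + F = 2, so F = 2V − 4 = 2·77 − 4 = 150.

150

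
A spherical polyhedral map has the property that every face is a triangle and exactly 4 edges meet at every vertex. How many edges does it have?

12

Each face has 3 edges and each edge borders two faces, so 2E = 3F.
Each vertex has degree 4, so 4V = 2E and hence V = 3F/4.
Euler: V − E + F = 2 ⇒ (3F/4) − (3F/2) + F = 2.
Multiply by 8: (6 − 12 + 8)F = 16, i.e. 2F = 16.
So F = 8, E = 3·8/2 = 12, V = 3·8/4 = 6.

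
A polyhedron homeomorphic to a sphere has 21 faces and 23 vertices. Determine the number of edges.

Here V − E + F = 2.
E = V + F − (2) = 23 + 21 − (2) = 42.

42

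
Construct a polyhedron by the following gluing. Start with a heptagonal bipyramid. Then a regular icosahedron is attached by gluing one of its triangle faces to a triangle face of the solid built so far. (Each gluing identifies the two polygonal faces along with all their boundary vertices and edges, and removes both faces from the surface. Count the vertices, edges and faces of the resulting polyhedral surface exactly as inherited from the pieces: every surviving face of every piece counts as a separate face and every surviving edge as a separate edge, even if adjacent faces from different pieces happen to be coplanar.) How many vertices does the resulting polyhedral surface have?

A heptagonal bipyramid: V=9, E=21, F=14.
Attach a regular icosahedron (V=12, E=30, F=20) along a 3-gon: merge 3 vertices and 3 edges, delete both glued faces → V=18, E=48, F=32.
Check: V − E + F = 18 − 48 + 32 = 2.

18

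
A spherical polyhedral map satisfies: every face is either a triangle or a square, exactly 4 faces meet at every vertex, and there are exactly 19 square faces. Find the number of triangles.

Let x be the number of triangles; then F = 19 + x.
Edge–face incidences: 2E = 4·19 + 3·x = 76 + 3x.
Every vertex has degree 4, so 4V = 2E.
Euler: V − E + F = 2 ⇒ (2E)/4 − E + (19 + x) = 2.
Multiply by 8: 2·(2E) − 4·(2E) + 8·(19 + x) = 16, i.e. 152 + 8x − 2·(76 + 3x) = 16.
Collecting terms: 2x = 16, so x = 8.
Then 2E = 76 + 3·8 = 100, so E = 50, V = 2E/4 = 25, F = 19 + 8 = 27.

8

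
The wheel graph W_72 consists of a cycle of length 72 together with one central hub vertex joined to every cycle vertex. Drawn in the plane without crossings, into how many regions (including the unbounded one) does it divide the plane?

73

W_72 has V = 72 + 1 = 73 vertices and E = 2·72 = 144 edges.
By Euler's formula F = 2 − V + E = 2 − 73 + 144 = 73.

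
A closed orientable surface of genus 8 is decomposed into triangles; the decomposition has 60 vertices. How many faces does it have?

χ = 2 − 2·8 = -14, and every face is a triangle so 3F = 2E.
V − E + F = -14 with E = 3F/2 gives 60 − (3/2 − 1)·F = -14, so F = 148 and E = 222.

148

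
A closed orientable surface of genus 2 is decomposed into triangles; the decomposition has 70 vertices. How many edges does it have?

216

χ = 2 − 2·2 = -2, and every face is a triangle so 3F = 2E.
V − E + F = -2 with E = 3F/2 gives 70 − (3/2 − 1)·F = -2, so F = 144 and E = 216.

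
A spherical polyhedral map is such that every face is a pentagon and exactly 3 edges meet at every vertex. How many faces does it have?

12

Each face has 5 edges and each edge borders two faces, so 2E = 5F.
Each vertex has degree 3, so 3V = 2E and hence V = 5F/3.
Euler: V − E + F = 2 ⇒ (5F/3) − (5F/2) + F = 2.
Multiply by 6: (10 − 15 + 6)F = 12, i.e. 1F = 12.
So F = 12, E = 5·12/2 = 30, V = 5·12/3 = 20.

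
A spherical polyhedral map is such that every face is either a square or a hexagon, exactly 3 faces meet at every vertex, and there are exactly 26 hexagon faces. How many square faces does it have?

6

Let x be the number of squares; then F = 26 + x.
Edge–face incidences: 2E = 6·26 + 4·x = 156 + 4x.
Every vertex has degree 3, so 3V = 2E.
Euler: V − E + F = 2 ⇒ (2E)/3 − E + (26 + x) = 2.
Multiply by 6: 2·(2E) − 3·(2E) + 6·(26 + x) = 12, i.e. 156 + 6x − (156 + 4x) = 12.
Collecting terms: 2x = 12, so x = 6.
Then 2E = 156 + 4·6 = 180, so E = 90, V = 2E/3 = 60, F = 26 + 6 = 32.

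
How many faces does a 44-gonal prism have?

A prism on an n-gon has two n-gon bases and n rectangular sides: V = 2·44 = 88, E = 3·44 = 132, F = 44 + 2 = 46.
Check: V − E + F = 88 − 132 + 46 = 2.

46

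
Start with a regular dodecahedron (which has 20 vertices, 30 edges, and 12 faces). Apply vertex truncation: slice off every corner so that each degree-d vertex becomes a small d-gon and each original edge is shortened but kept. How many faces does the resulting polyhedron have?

Truncation replaces each original edge-end by a new vertex, so V′ = 2E = 60.
Each original edge survives, and each old vertex of degree d contributes d new edges; summing degrees gives Σd = 2E, so E′ = E + 2E = 3E = 90.
Each original face survives and each original vertex becomes one new face: F′ = F + V = 32.

32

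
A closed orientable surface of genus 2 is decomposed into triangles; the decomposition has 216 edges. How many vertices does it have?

70

χ = 2 − 2·2 = -2, and every face is a triangle so 3F = 2E.
F = 2E/3 = 144. Then V = -2 + E − F = -2 + 216 − 144 = 70.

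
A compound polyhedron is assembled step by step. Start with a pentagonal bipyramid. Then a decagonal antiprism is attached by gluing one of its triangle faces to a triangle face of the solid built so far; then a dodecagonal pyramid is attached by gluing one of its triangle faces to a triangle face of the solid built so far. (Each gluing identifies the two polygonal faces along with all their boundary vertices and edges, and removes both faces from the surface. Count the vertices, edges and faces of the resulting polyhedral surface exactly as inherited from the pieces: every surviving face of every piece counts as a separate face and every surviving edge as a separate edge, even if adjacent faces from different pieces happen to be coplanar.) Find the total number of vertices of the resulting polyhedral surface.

A pentagonal bipyramid: V=7, E=15, F=10.
Attach a decagonal antiprism (V=20, E=40, F=22) along a 3-gon: merge 3 vertices and 3 edges, delete both glued faces → V=24, E=52, F=30.
Attach a dodecagonal pyramid (V=13, E=24, F=13) along a 3-gon: merge 3 vertices and 3 edges, delete both glued faces → V=34, E=73, F=41.
Check: V − E + F = 34 − 73 + 41 = 2.

34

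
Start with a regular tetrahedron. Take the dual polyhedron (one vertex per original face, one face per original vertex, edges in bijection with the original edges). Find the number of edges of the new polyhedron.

The base solid has V = 4, E = 6, F = 4.
The dual swaps V and F and preserves E: V′ = F = 4, E′ = E = 6, F′ = V = 4.

6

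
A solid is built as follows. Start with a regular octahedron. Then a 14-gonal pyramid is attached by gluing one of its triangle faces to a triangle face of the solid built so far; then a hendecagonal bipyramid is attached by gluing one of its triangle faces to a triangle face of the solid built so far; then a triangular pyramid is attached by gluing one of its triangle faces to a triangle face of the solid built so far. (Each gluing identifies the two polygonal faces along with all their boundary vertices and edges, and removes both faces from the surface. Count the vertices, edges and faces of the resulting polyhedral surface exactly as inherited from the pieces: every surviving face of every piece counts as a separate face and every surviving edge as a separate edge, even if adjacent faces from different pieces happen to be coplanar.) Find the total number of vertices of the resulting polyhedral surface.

A regular octahedron: V=6, E=12, F=8.
Attach a 14-gonal pyramid (V=15, E=28, F=15) along a 3-gon: merge 3 vertices and 3 edges, delete both glued faces → V=18, E=37, F=21.
Attach a hendecagonal bipyramid (V=13, E=33, F=22) along a 3-gon: merge 3 vertices and 3 edges, delete both glued faces → V=28, E=67, F=41.
Attach a triangular pyramid (V=4, E=6, F=4) along a 3-gon: merge 3 vertices and 3 edges, delete both glued faces → V=29, E=70, F=43.
Check: V − E + F = 29 − 70 + 43 = 2.

29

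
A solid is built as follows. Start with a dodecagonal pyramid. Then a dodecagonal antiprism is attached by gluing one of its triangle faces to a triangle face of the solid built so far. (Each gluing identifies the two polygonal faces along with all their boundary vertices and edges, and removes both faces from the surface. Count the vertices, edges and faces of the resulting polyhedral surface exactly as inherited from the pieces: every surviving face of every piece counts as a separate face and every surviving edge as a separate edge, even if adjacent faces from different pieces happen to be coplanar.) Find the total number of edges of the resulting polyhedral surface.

69

A dodecagonal pyramid: V=13, E=24, F=13.
Attach a dodecagonal antiprism (V=24, E=48, F=26) along a 3-gon: merge 3 vertices and 3 edges, delete both glued faces → V=34, E=69, F=37.
Check: V − E + F = 34 − 69 + 37 = 2.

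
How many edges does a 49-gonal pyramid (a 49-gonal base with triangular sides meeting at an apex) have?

A pyramid on an n-gon base has one n-gon and n triangles: V = 49 + 1 = 50, E = 2·49 = 98, F = 49 + 1 = 50.

98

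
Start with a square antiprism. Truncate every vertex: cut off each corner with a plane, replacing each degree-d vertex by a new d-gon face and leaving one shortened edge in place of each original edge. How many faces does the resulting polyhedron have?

18

The base solid has V = 8, E = 16, F = 10.
Truncation replaces each original edge-end by a new vertex, so V′ = 2E = 32.
Each original edge survives, and each old vertex of degree d contributes d new edges; summing degrees gives Σd = 2E, so E′ = E + 2E = 3E = 48.
Each original face survives and each original vertex becomes one new face: F′ = F + V = 18.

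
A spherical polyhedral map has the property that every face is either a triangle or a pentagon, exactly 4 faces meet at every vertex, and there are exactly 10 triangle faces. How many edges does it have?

Let x be the number of pentagons; then F = 10 + x.
Edge–face incidences: 2E = 3·10 + 5·x = 30 + 5x.
Every vertex has degree 4, so 4V = 2E.
Euler: V − E + F = 2 ⇒ (2E)/4 − E + (10 + x) = 2.
Multiply by 8: 2·(2E) − 4·(2E) + 8·(10 + x) = 16, i.e. 80 + 8x − 2·(30 + 5x) = 16.
Collecting terms: −2x + 20 = 16, so −2x = −4, so x = 2.
Then 2E = 30 + 5·2 = 40, so E = 20, V = 2E/4 = 10, F = 10 + 2 = 12.

20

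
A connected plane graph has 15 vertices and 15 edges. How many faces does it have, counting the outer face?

2

Euler's formula for a connected plane graph: V − E + F = 2, so F = 2 − 15 + 15 = 2.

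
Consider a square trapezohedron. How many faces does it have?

8

The n-trapezohedron (dual of the n-antiprism) has V = 2·4 + 2 = 10, E = 4·4 = 16, F = 2·4 = 8.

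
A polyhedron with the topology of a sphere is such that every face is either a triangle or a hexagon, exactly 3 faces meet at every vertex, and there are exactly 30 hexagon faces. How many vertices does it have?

Let x be the number of triangles; then F = 30 + x.
Edge–face incidences: 2E = 6·30 + 3·x = 180 + 3x.
Every vertex has degree 3, so 3V = 2E.
Euler: V − E + F = 2 ⇒ (2E)/3 − E + (30 + x) = 2.
Multiply by 6: 2·(2E) − 3·(2E) + 6·(30 + x) = 12, i.e. 180 + 6x − (180 + 3x) = 12.
Collecting terms: 3x = 12, so x = 4.
Then 2E = 180 + 3·4 = 192, so E = 96, V = 2E/3 = 64, F = 30 + 4 = 34.

64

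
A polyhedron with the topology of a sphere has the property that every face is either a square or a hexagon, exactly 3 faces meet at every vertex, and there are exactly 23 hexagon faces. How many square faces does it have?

Let x be the number of squares; then F = 23 + x.
Edge–face incidences: 2E = 6·23 + 4·x = 138 + 4x.
Every vertex has degree 3, so 3V = 2E.
Euler: V − E + F = 2 ⇒ (2E)/3 − E + (23 + x) = 2.
Multiply by 6: 2·(2E) − 3·(2E) + 6·(23 + x) = 12, i.e. 138 + 6x − (138 + 4x) = 12.
Collecting terms: 2x = 12, so x = 6.
Then 2E = 138 + 4·6 = 162, so E = 81, V = 2E/3 = 54, F = 23 + 6 = 29.

6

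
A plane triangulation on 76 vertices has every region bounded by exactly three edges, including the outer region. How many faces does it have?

148

In a plane triangulation 3F = 2E and V − E + F = 2, so F = 2V − 4 = 2·76 − 4 = 148.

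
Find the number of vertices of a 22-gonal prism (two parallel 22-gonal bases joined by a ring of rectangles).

44

A prism on an n-gon has two n-gon bases and n rectangular sides: V = 2·22 = 44, E = 3·22 = 66, F = 22 + 2 = 24.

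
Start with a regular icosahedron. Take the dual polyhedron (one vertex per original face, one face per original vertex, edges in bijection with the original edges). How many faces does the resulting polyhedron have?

The base solid has V = 12, E = 30, F = 20.
The dual swaps V and F and preserves E: V′ = F = 20, E′ = E = 30, F′ = V = 12.

12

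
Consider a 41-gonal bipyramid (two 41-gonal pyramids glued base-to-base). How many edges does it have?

123

A bipyramid over an n-gon has 2n triangular faces and n + 2 vertices: V = 41 + 2 = 43, E = 3·41 = 123, F = 2·41 = 82.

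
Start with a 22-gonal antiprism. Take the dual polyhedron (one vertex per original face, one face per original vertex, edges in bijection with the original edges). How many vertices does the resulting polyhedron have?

46

The base solid has V = 44, E = 88, F = 46.
The dual swaps V and F and preserves E: V′ = F = 46, E′ = E = 88, F′ = V = 44.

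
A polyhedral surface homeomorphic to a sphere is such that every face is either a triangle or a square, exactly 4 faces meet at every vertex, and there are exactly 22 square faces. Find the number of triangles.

Let x be the number of triangles; then F = 22 + x.
Edge–face incidences: 2E = 4·22 + 3·x = 88 + 3x.
Every vertex has degree 4, so 4V = 2E.
Euler: V − E + F = 2 ⇒ (2E)/4 − E + (22 + x) = 2.
Multiply by 8: 2·(2E) − 4·(2E) + 8·(22 + x) = 16, i.e. 176 + 8x − 2·(88 + 3x) = 16.
Collecting terms: 2x = 16, so x = 8.
Then 2E = 88 + 3·8 = 112, so E = 56, V = 2E/4 = 28, F = 22 + 8 = 30.

8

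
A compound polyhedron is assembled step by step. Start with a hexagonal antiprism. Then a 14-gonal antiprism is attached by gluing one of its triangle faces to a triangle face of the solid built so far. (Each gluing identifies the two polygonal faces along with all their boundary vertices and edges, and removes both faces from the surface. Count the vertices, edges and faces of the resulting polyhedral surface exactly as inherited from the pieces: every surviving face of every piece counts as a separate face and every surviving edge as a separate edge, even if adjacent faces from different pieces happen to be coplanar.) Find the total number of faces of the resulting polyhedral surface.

A hexagonal antiprism: V=12, E=24, F=14.
Attach a 14-gonal antiprism (V=28, E=56, F=30) along a 3-gon: merge 3 vertices and 3 edges, delete both glued faces → V=37, E=77, F=42.
Check: V − E + F = 37 − 77 + 42 = 2.

42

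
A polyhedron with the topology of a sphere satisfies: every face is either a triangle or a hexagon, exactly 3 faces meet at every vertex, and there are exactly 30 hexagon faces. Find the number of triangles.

4

Let x be the number of triangles; then F = 30 + x.
Edge–face incidences: 2E = 6·30 + 3·x = 180 + 3x.
Every vertex has degree 3, so 3V = 2E.
Euler: V − E + F = 2 ⇒ (2E)/3 − E + (30 + x) = 2.
Multiply by 6: 2·(2E) − 3·(2E) + 6·(30 + x) = 12, i.e. 180 + 6x − (180 + 3x) = 12.
Collecting terms: 3x = 12, so x = 4.
Then 2E = 180 + 3·4 = 192, so E = 96, V = 2E/3 = 64, F = 30 + 4 = 34.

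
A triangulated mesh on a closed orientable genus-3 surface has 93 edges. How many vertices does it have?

27

χ = 2 − 2·3 = -4, and every face is a triangle so 3F = 2E.
F = 2E/3 = 62. Then V = -4 + E − F = -4 + 93 − 62 = 27.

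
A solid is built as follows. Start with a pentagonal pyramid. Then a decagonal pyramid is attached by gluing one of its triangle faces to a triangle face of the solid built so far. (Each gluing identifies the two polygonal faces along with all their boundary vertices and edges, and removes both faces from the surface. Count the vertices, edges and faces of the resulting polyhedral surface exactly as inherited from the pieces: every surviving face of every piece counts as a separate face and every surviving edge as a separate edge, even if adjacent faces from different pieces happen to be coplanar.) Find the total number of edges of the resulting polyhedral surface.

A pentagonal pyramid: V=6, E=10, F=6.
Attach a decagonal pyramid (V=11, E=20, F=11) along a 3-gon: merge 3 vertices and 3 edges, delete both glued faces → V=14, E=27, F=15.
Check: V − E + F = 14 − 27 + 15 = 2.

27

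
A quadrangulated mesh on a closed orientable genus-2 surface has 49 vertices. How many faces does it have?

χ = 2 − 2·2 = -2, and every face is a square so 4F = 2E.
V − E + F = -2 with E = 4F/2 gives 49 − (4/2 − 1)·F = -2, so F = 51 and E = 102.

51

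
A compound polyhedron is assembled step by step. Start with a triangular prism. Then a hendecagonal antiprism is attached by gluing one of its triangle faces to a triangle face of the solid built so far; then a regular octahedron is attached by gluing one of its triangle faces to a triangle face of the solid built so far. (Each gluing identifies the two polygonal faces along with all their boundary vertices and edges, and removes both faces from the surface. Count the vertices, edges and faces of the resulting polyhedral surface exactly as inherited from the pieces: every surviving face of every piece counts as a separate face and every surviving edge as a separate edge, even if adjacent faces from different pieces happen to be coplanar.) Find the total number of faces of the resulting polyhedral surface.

A triangular prism: V=6, E=9, F=5.
Attach a hendecagonal antiprism (V=22, E=44, F=24) along a 3-gon: merge 3 vertices and 3 edges, delete both glued faces → V=25, E=50, F=27.
Attach a regular octahedron (V=6, E=12, F=8) along a 3-gon: merge 3 vertices and 3 edges, delete both glued faces → V=28, E=59, F=33.
Check: V − E + F = 28 − 59 + 33 = 2.

33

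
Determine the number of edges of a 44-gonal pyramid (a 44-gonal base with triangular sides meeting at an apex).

88

A pyramid on an n-gon base has one n-gon and n triangles: V = 44 + 1 = 45, E = 2·44 = 88, F = 44 + 1 = 45.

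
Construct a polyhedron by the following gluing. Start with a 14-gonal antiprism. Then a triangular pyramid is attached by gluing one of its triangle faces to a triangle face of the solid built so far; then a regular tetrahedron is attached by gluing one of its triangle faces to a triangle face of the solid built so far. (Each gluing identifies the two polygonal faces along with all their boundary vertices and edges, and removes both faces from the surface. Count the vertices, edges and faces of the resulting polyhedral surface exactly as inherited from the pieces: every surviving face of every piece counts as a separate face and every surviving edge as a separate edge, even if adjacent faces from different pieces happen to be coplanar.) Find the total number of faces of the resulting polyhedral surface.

34

A 14-gonal antiprism: V=28, E=56, F=30.
Attach a triangular pyramid (V=4, E=6, F=4) along a 3-gon: merge 3 vertices and 3 edges, delete both glued faces → V=29, E=59, F=32.
Attach a regular tetrahedron (V=4, E=6, F=4) along a 3-gon: merge 3 vertices and 3 edges, delete both glued faces → V=30, E=62, F=34.
Check: V − E + F = 30 − 62 + 34 = 2.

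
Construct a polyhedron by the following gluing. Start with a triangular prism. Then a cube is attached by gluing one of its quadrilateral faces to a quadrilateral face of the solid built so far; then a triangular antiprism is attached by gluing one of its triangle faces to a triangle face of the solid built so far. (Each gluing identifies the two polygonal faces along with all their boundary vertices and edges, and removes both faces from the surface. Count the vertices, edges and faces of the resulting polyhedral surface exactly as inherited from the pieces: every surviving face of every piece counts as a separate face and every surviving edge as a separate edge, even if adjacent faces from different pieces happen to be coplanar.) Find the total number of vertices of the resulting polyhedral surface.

A triangular prism: V=6, E=9, F=5.
Attach a cube (V=8, E=12, F=6) along a 4-gon: merge 4 vertices and 4 edges, delete both glued faces → V=10, E=17, F=9.
Attach a triangular antiprism (V=6, E=12, F=8) along a 3-gon: merge 3 vertices and 3 edges, delete both glued faces → V=13, E=26, F=15.
Check: V − E + F = 13 − 26 + 15 = 2.

13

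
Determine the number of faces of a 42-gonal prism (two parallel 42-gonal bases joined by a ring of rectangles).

44

A prism on an n-gon has two n-gon bases and n rectangular sides: V = 2·42 = 84, E = 3·42 = 126, F = 42 + 2 = 44.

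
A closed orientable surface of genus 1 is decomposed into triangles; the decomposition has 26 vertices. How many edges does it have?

78

χ = 2 − 2·1 = 0, and every face is a triangle so 3F = 2E.
V − E + F = 0 with E = 3F/2 gives 26 − (3/2 − 1)·F = 0, so F = 52 and E = 78.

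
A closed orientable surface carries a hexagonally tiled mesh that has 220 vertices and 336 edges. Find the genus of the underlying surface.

3

Every face is a hexagon and each edge borders two faces, so 6F = 2·336, giving F = 112.
χ = V − E + F = 220 − 336 + 112 = -4.
For a closed orientable surface χ = 2 − 2g, so g = (2 − (-4))/2 = 3.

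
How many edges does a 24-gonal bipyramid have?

A bipyramid over an n-gon has 2n triangular faces and n + 2 vertices: V = 24 + 2 = 26, E = 3·24 = 72, F = 2·24 = 48.

72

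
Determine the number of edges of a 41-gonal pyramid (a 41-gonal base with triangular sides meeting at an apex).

82

A pyramid on an n-gon base has one n-gon and n triangles: V = 41 + 1 = 42, E = 2·41 = 82, F = 41 + 1 = 42.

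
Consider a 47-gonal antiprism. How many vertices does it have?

An antiprism on an n-gon has two n-gon caps and 2n triangles: V = 2·47 = 94, E = 4·47 = 188, F = 2·47 + 2 = 96.

94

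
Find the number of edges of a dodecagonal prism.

A prism on an n-gon has two n-gon bases and n rectangular sides: V = 2·12 = 24, E = 3·12 = 36, F = 12 + 2 = 14.
Check: V − E + F = 24 − 36 + 14 = 2.

36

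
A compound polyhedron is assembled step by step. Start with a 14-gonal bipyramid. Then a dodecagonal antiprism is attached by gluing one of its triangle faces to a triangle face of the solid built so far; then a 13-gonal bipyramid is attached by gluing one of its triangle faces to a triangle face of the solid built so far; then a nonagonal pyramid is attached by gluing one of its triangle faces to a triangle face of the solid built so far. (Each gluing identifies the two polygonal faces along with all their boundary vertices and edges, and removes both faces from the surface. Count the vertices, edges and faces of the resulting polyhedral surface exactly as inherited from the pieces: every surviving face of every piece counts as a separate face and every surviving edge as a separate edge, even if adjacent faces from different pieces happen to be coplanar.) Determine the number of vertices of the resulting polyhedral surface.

A 14-gonal bipyramid: V=16, E=42, F=28.
Attach a dodecagonal antiprism (V=24, E=48, F=26) along a 3-gon: merge 3 vertices and 3 edges, delete both glued faces → V=37, E=87, F=52.
Attach a 13-gonal bipyramid (V=15, E=39, F=26) along a 3-gon: merge 3 vertices and 3 edges, delete both glued faces → V=49, E=123, F=76.
Attach a nonagonal pyramid (V=10, E=18, F=10) along a 3-gon: merge 3 vertices and 3 edges, delete both glued faces → V=56, E=138, F=84.
Check: V − E + F = 56 − 138 + 84 = 2.

56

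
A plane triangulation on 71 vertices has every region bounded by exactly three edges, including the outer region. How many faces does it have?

138

In a plane triangulation 3F = 2E and V − E + F = 2, so F = 2V − 4 = 2·71 − 4 = 138.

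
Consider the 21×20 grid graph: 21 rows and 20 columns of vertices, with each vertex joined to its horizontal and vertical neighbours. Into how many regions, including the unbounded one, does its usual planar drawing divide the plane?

381

The grid has V = 21·20 = 420 vertices and E = 21·19 + 20·20 = 799 edges.
F = 2 − V + E = 2 − 420 + 799 = 381.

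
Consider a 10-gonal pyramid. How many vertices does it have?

A pyramid on an n-gon base has one n-gon and n triangles: V = 10 + 1 = 11, E = 2·10 = 20, F = 10 + 1 = 11.
Check: V − E + F = 11 − 20 + 11 = 2.

11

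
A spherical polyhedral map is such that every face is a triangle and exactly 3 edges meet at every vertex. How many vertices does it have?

Each face has 3 edges and each edge borders two faces, so 2E = 3F.
Each vertex has degree 3, so 3V = 2E and hence V = 3F/3.
Euler: V − E + F = 2 ⇒ (3F/3) − (3F/2) + F = 2.
Multiply by 6: (6 − 9 + 6)F = 12, i.e. 3F = 12.
So F = 4, E = 3·4/2 = 6, V = 3·4/3 = 4.

4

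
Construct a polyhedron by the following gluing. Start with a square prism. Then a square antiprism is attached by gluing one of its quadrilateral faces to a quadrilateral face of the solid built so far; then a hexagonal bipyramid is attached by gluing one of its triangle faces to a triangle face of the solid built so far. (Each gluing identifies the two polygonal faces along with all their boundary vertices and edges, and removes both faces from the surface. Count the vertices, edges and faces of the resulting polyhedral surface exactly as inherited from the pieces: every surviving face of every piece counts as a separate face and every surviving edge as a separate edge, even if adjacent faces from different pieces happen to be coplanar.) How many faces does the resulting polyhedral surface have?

A square prism: V=8, E=12, F=6.
Attach a square antiprism (V=8, E=16, F=10) along a 4-gon: merge 4 vertices and 4 edges, delete both glued faces → V=12, E=24, F=14.
Attach a hexagonal bipyramid (V=8, E=18, F=12) along a 3-gon: merge 3 vertices and 3 edges, delete both glued faces → V=17, E=39, F=24.
Check: V − E + F = 17 − 39 + 24 = 2.

24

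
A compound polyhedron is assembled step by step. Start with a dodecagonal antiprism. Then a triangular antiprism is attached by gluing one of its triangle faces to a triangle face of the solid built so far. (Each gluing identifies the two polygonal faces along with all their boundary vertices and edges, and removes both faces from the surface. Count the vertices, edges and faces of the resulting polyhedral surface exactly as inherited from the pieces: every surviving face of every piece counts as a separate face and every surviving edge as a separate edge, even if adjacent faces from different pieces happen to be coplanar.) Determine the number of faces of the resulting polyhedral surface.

32

A dodecagonal antiprism: V=24, E=48, F=26.
Attach a triangular antiprism (V=6, E=12, F=8) along a 3-gon: merge 3 vertices and 3 edges, delete both glued faces → V=27, E=57, F=32.
Check: V − E + F = 27 − 57 + 32 = 2.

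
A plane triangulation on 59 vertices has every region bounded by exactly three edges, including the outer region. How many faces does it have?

114

In a plane triangulation 3F = 2E and V − E + F = 2, so F = 2V − 4 = 2·59 − 4 = 114.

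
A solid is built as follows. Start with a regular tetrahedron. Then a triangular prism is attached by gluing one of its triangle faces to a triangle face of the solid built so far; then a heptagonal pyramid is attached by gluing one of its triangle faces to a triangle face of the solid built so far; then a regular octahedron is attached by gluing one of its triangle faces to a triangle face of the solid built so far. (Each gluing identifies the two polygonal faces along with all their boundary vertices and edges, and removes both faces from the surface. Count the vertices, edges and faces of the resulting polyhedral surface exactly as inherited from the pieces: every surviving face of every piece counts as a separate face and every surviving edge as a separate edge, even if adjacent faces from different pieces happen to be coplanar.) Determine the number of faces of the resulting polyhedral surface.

A regular tetrahedron: V=4, E=6, F=4.
Attach a triangular prism (V=6, E=9, F=5) along a 3-gon: merge 3 vertices and 3 edges, delete both glued faces → V=7, E=12, F=7.
Attach a heptagonal pyramid (V=8, E=14, F=8) along a 3-gon: merge 3 vertices and 3 edges, delete both glued faces → V=12, E=23, F=13.
Attach a regular octahedron (V=6, E=12, F=8) along a 3-gon: merge 3 vertices and 3 edges, delete both glued faces → V=15, E=32, F=19.
Check: V − E + F = 15 − 32 + 19 = 2.

19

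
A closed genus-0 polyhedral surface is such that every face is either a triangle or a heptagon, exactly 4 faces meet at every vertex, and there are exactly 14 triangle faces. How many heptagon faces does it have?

2

Let x be the number of heptagons; then F = 14 + x.
Edge–face incidences: 2E = 3·14 + 7·x = 42 + 7x.
Every vertex has degree 4, so 4V = 2E.
Euler: V − E + F = 2 ⇒ (2E)/4 − E + (14 + x) = 2.
Multiply by 8: 2·(2E) − 4·(2E) + 8·(14 + x) = 16, i.e. 112 + 8x − 2·(42 + 7x) = 16.
Collecting terms: −6x + 28 = 16, so −6x = −12, so x = 2.
Then 2E = 42 + 7·2 = 56, so E = 28, V = 2E/4 = 14, F = 14 + 2 = 16.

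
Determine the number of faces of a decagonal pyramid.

A pyramid on an n-gon base has one n-gon and n triangles: V = 10 + 1 = 11, E = 2·10 = 20, F = 10 + 1 = 11.
Check: V − E + F = 11 − 20 + 11 = 2.

11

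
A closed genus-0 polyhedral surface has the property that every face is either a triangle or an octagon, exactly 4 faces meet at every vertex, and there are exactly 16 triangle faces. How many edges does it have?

Let x be the number of octagons; then F = 16 + x.
Edge–face incidences: 2E = 3·16 + 8·x = 48 + 8x.
Every vertex has degree 4, so 4V = 2E.
Euler: V − E + F = 2 ⇒ (2E)/4 − E + (16 + x) = 2.
Multiply by 8: 2·(2E) − 4·(2E) + 8·(16 + x) = 16, i.e. 128 + 8x − 2·(48 + 8x) = 16.
Collecting terms: −8x + 32 = 16, so −8x = −16, so x = 2.
Then 2E = 48 + 8·2 = 64, so E = 32, V = 2E/4 = 16, F = 16 + 2 = 18.

32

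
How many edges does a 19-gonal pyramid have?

38

A pyramid on an n-gon base has one n-gon and n triangles: V = 19 + 1 = 20, E = 2·19 = 38, F = 19 + 1 = 20.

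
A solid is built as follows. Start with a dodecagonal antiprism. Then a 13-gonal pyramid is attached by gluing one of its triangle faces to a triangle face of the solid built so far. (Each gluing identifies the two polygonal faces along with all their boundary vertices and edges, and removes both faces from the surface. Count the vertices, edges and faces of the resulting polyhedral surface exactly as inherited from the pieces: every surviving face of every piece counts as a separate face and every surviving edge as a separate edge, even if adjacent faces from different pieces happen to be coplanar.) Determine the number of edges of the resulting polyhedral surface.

A dodecagonal antiprism: V=24, E=48, F=26.
Attach a 13-gonal pyramid (V=14, E=26, F=14) along a 3-gon: merge 3 vertices and 3 edges, delete both glued faces → V=35, E=71, F=38.
Check: V − E + F = 35 − 71 + 38 = 2.

71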